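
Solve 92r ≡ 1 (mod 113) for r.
92^(-1) ≡ 43 (mod 113). Verification: 92 × 43 = 3956 ≡ 1 (mod 113)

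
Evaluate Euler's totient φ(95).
72

Prime factorization: 95 = 5 × 19
Using the formula φ(n) = n × Π(1 - 1/p) for each prime factor p:
φ(95) = 95 × (1 - 1/5) × (1 - 1/19)
φ(95) = 72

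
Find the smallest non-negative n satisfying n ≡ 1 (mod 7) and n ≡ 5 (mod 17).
M = 7 × 17 = 119. M₁ = 17, y₁ ≡ 5 (mod 7). M₂ = 7, y₂ ≡ 5 (mod 17). n = 1×17×5 + 5×7×5 ≡ 22 (mod 119)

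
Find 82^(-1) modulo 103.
49

Using Extended Euclidean Algorithm:
gcd(82, 103) = 1
Bezout coefficients: 82 × 49 + 103 × -39 = 1
So 82 × 49 ≡ 1 (mod 103)
The inverse is 49 mod 103 = 49
Verification: 82 × 49 = 4018 = 39 × 103 + 1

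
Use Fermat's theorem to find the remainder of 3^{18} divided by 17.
9

By Fermat's Little Theorem, a^(p-1) ≡ 1 (mod p) for prime p and gcd(a, p) = 1
Here p = 17, so 3^16 ≡ 1 (mod 17)
We can reduce the exponent: 18 mod 16 = 2
So 3^18 ≡ 3^2 (mod 17)
Computing: 3^2 mod 17 = 9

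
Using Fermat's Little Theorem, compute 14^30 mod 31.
By Fermat's Little Theorem, 14^{30} ≡ 1 (mod 31) since 31 is prime and gcd(14, 31) = 1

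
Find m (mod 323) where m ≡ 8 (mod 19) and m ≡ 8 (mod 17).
M = 19 × 17 = 323. M₁ = 17, y₁ ≡ 9 (mod 19). M₂ = 19, y₂ ≡ 9 (mod 17). m = 8×17×9 + 8×19×9 ≡ 8 (mod 323)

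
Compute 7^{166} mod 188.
169

Using successive squaring:
Binary expansion of 166: 10100110
Powers of 7 mod 188 (each is the square of the previous):
  7^1 ≡ 7 (mod 188)
  7^2 ≡ 7² = 49 ≡ 49 (mod 188)
  7^4 ≡ 49² = 2401 ≡ 145 (mod 188)
  7^8 ≡ 145² = 21025 ≡ 157 (mod 188)
  7^16 ≡ 157² = 24649 ≡ 21 (mod 188)
  7^32 ≡ 21² = 441 ≡ 65 (mod 188)
  7^64 ≡ 65² = 4225 ≡ 89 (mod 188)
  7^128 ≡ 89² = 7921 ≡ 25 (mod 188)
166 = 128 + 32 + 4 + 2, so 7^166 = 7^128 × 7^32 × 7^4 × 7^2 ≡ 25 × 65 × 145 × 49 (mod 188)
Multiplying step by step:
  25 × 65 = 1625 ≡ 121 (mod 188)
  121 × 145 = 17545 ≡ 61 (mod 188)
  61 × 49 = 2989 ≡ 169 (mod 188)
Result: 7^166 ≡ 169 (mod 188)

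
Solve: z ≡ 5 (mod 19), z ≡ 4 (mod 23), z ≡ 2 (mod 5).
M = 19 × 23 × 5 = 2185. M₁ = 115, y₁ ≡ 1 (mod 19). M₂ = 95, y₂ ≡ 8 (mod 23). M₃ = 437, y₃ ≡ 3 (mod 5). z = 5×115×1 + 4×95×8 + 2×437×3 ≡ 1867 (mod 2185)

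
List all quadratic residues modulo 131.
QRs mod 131: {1, 3, 4, 5, 7, 9, 11, 12, 13, 15, 16, 20, 21, 25, 27, 28, 33, 34, 35, 36, 38, 39, 41, 43, 44, 45, 46, 48, 49, 52, 53, 55, 58, 59, 60, 61, 62, 63, 64, 65, 74, 75, 77, 80, 81, 84, 89, 91, 94, 99, 100, 101, 102, 105, 107, 108, 109, 112, 113, 114, 117, 121, 123, 125, 129}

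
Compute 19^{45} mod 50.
49

Using successive squaring:
Binary expansion of 45: 101101
Powers of 19 mod 50 (each is the square of the previous):
  19^1 ≡ 19 (mod 50)
  19^2 ≡ 19² = 361 ≡ 11 (mod 50)
  19^4 ≡ 11² = 121 ≡ 21 (mod 50)
  19^8 ≡ 21² = 441 ≡ 41 (mod 50)
  19^16 ≡ 41² = 1681 ≡ 31 (mod 50)
  19^32 ≡ 31² = 961 ≡ 11 (mod 50)
45 = 32 + 8 + 4 + 1, so 19^45 = 19^32 × 19^8 × 19^4 × 19^1 ≡ 11 × 41 × 21 × 19 (mod 50)
Multiplying step by step:
  11 × 41 = 451 ≡ 1 (mod 50)
  1 × 21 = 21 ≡ 21 (mod 50)
  21 × 19 = 399 ≡ 49 (mod 50)
Result: 19^45 ≡ 49 (mod 50)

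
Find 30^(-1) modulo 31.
30

Using Extended Euclidean Algorithm:
gcd(30, 31) = 1
Bezout coefficients: 30 × -1 + 31 × 1 = 1
So 30 × -1 ≡ 1 (mod 31)
The inverse is -1 mod 31 = 30
Verification: 30 × 30 = 900 = 29 × 31 + 1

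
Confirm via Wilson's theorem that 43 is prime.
(42)! mod 43 = 42. Since this equals -1 (mod 43), Wilson confirms 43 is prime.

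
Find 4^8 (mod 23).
8 = 8 (binary 1000). Repeated squaring mod 23: 4^1 ≡ 4; 4^2 ≡ 4² = 16 ≡ 16; 4^4 ≡ 16² = 256 ≡ 3; 4^8 ≡ 3² = 9 ≡ 9. So 4^8 ≡ 9 (mod 23).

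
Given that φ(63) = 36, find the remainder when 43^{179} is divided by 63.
By Euler: 43^{36} ≡ 1 (mod 63) since gcd(43, 63) = 1. 179 = 4×36 + 35. So 43^{179} ≡ 43^{35} ≡ 22 (mod 63)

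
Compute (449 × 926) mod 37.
5

(449 × 926) = 415774
415774 mod 37 = 5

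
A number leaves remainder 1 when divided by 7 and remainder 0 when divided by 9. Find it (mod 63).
M = 7 × 9 = 63. M₁ = 9, y₁ ≡ 4 (mod 7). M₂ = 7, y₂ ≡ 4 (mod 9). y = 1×9×4 + 0×7×4 ≡ 36 (mod 63)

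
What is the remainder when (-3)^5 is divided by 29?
(-3) ≡ 26 (mod 29). 5 = 4 + 1 (binary 101). Repeated squaring mod 29: 26^1 ≡ 26; 26^2 ≡ 26² = 676 ≡ 9; 26^4 ≡ 9² = 81 ≡ 23. Multiply: (-3)^5 ≡ 26^4 × 26^1 ≡ 23 × 26 (mod 29): 23 × 26 = 598 ≡ 18. So (-3)^5 ≡ 18 (mod 29).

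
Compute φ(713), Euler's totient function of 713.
660

Prime factorization: 713 = 23 × 31
Using the formula φ(n) = n × Π(1 - 1/p) for each prime factor p:
φ(713) = 713 × (1 - 1/23) × (1 - 1/31)
φ(713) = 660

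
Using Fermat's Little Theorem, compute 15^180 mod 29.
By Fermat: 15^{28} ≡ 1 (mod 29). 180 = 6×28 + 12. So 15^{180} ≡ 15^{12} ≡ 25 (mod 29)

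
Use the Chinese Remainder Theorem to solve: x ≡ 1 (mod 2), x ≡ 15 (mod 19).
15

Using the Chinese Remainder Theorem:
M = product of moduli = 38
For equation 1: M_1 = 19, 19 ≡ 1 (mod 2), inverse of 19 mod 2 is 1 (check: 1 × 1 = 1 ≡ 1 (mod 2))
For equation 2: M_2 = 2, 2 ≡ 2 (mod 19), inverse of 2 mod 19 is 10 (check: 2 × 10 = 20 ≡ 1 (mod 19))
Combine: x ≡ Σ r_i×M_i×(M_i⁻¹ mod m_i) = 1×19×1 + 15×2×10 = 19 + 300 = 319
319 mod 38 = 15
x ≡ 15 (mod 38)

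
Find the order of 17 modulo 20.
Powers of 17 mod 20: 17^1≡17, 17^2≡9, 17^3≡13, 17^4≡1. Order = 4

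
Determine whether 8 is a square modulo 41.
By Euler's criterion: 8^{20} ≡ 1 (mod 41). Since this equals 1, 8 is a QR.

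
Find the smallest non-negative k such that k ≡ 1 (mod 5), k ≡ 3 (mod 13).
16

Using the Chinese Remainder Theorem:
M = product of moduli = 65
For equation 1: M_1 = 13, 13 ≡ 3 (mod 5), inverse of 13 mod 5 is 2 (check: 3 × 2 = 6 ≡ 1 (mod 5))
For equation 2: M_2 = 5, 5 ≡ 5 (mod 13), inverse of 5 mod 13 is 8 (check: 5 × 8 = 40 ≡ 1 (mod 13))
Combine: k ≡ Σ r_i×M_i×(M_i⁻¹ mod m_i) = 1×13×2 + 3×5×8 = 26 + 120 = 146
146 mod 65 = 16
k ≡ 16 (mod 65)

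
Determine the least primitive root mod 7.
p - 1 = 6 has prime divisors 2, 3. h is a primitive root mod 7 iff h^(6/q) ≢ 1 (mod 7) for each such q.
h = 2: 2^3 ≡ 1, 2^2 ≡ 4 (mod 7); 2^3 ≡ 1, so not a primitive root.
h = 3: 3^3 ≡ 6, 3^2 ≡ 2 (mod 7); none is 1, so 3 has order 6 and is a primitive root.
The smallest primitive root mod 7 is g = 3.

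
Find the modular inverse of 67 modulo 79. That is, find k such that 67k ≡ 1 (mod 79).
46

Using Extended Euclidean Algorithm:
gcd(67, 79) = 1
Bezout coefficients: 67 × -33 + 79 × 28 = 1
So 67 × -33 ≡ 1 (mod 79)
The inverse is -33 mod 79 = 46
Verification: 67 × 46 = 3082 = 39 × 79 + 1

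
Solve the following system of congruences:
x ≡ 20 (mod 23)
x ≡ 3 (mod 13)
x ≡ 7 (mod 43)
4436

Using the Chinese Remainder Theorem:
M = product of moduli = 12857
For equation 1: M_1 = 559, 559 ≡ 7 (mod 23), inverse of 559 mod 23 is 10 (check: 7 × 10 = 70 ≡ 1 (mod 23))
For equation 2: M_2 = 989, 989 ≡ 1 (mod 13), inverse of 989 mod 13 is 1 (check: 1 × 1 = 1 ≡ 1 (mod 13))
For equation 3: M_3 = 299, 299 ≡ 41 (mod 43), inverse of 299 mod 43 is 21 (check: 41 × 21 = 861 ≡ 1 (mod 43))
Combine: x ≡ Σ r_i×M_i×(M_i⁻¹ mod m_i) = 20×559×10 + 3×989×1 + 7×299×21 = 111800 + 2967 + 43953 = 158720
158720 mod 12857 = 4436
x ≡ 4436 (mod 12857)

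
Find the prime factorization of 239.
239

Divide by primes starting from smallest:
239 ÷ 239 = 1

239 = 239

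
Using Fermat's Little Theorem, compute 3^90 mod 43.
By Fermat: 3^{42} ≡ 1 (mod 43). 90 = 2×42 + 6. So 3^{90} ≡ 3^{6} ≡ 41 (mod 43)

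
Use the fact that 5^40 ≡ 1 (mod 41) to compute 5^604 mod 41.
By Fermat: 5^{40} ≡ 1 (mod 41). 604 ≡ 4 (mod 40). So 5^{604} ≡ 5^{4} ≡ 10 (mod 41)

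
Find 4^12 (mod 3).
Using Fermat: 4^{2} ≡ 1 (mod 3). 12 ≡ 0 (mod 2). So 4^{12} ≡ 4^{0} ≡ 1 (mod 3)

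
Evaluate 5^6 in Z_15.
6 = 4 + 2 (binary 110). Repeated squaring mod 15: 5^1 ≡ 5; 5^2 ≡ 5² = 25 ≡ 10; 5^4 ≡ 10² = 100 ≡ 10. Multiply: 5^6 = 5^4 × 5^2 ≡ 10 × 10 (mod 15): 10 × 10 = 100 ≡ 10. So 5^6 ≡ 10 (mod 15).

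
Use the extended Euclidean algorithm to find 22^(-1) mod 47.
Extended GCD: 22(15) + 47(-7) = 1. So 22^(-1) ≡ 15 ≡ 15 (mod 47). Verify: 22 × 15 = 330 ≡ 1 (mod 47)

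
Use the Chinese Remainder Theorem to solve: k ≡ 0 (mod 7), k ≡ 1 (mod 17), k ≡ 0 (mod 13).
273

Using the Chinese Remainder Theorem:
M = product of moduli = 1547
For equation 1: M_1 = 221, 221 ≡ 4 (mod 7), inverse of 221 mod 7 is 2 (check: 4 × 2 = 8 ≡ 1 (mod 7))
For equation 2: M_2 = 91, 91 ≡ 6 (mod 17), inverse of 91 mod 17 is 3 (check: 6 × 3 = 18 ≡ 1 (mod 17))
For equation 3: M_3 = 119, 119 ≡ 2 (mod 13), inverse of 119 mod 13 is 7 (check: 2 × 7 = 14 ≡ 1 (mod 13))
Combine: k ≡ Σ r_i×M_i×(M_i⁻¹ mod m_i) = 0×221×2 + 1×91×3 + 0×119×7 = 0 + 273 + 0 = 273
273 mod 1547 = 273
k ≡ 273 (mod 1547)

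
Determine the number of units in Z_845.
624

Prime factorization: 845 = 5 × 13^2
Using the formula φ(n) = n × Π(1 - 1/p) for each prime factor p:
φ(845) = 845 × (1 - 1/5) × (1 - 1/13)
φ(845) = 624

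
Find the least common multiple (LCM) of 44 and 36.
396

First find GCD(44, 36) using the Euclidean algorithm:
44 = 1 × 36 + 8
36 = 4 × 8 + 4
8 = 2 × 4 + 0
GCD(44, 36) = 4

LCM formula: LCM(a, b) = (a × b) / GCD(a, b)
LCM(44, 36) = (44 × 36) / 4
LCM(44, 36) = 1584 / 4
LCM(44, 36) = 396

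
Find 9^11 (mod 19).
Using repeated squaring. 11 = 8 + 2 + 1 (binary 1011). Repeated squaring mod 19: 9^1 ≡ 9; 9^2 ≡ 9² = 81 ≡ 5; 9^4 ≡ 5² = 25 ≡ 6; 9^8 ≡ 6² = 36 ≡ 17. Multiply: 9^11 = 9^8 × 9^2 × 9^1 ≡ 17 × 5 × 9 (mod 19): 17 × 5 = 85 ≡ 9; 9 × 9 = 81 ≡ 5. So 9^11 ≡ 5 (mod 19).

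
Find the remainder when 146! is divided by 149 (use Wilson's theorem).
(148)! = (146)! × (147) × (148) ≡ -1 (mod 149). So (146)! ≡ -1 × [(148)(147)]^(-1) ≡ 74 (mod 149)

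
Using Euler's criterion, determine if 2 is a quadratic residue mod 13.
By Euler's criterion: 2^{6} ≡ 12 (mod 13). Since this equals -1 (≡ 12), 2 is not a QR.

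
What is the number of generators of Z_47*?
Number of primitive roots mod 47 = φ(46) = 22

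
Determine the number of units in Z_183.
120

Prime factorization: 183 = 3 × 61
Using the formula φ(n) = n × Π(1 - 1/p) for each prime factor p:
φ(183) = 183 × (1 - 1/3) × (1 - 1/61)
φ(183) = 120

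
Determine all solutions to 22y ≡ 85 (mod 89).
16

Since gcd(22, 89) = 1 divides 85, a solution exists.
Multiply both sides by the inverse of 22 mod 89:
  22^(-1) mod 89 = 85
  x ≡ 85 × 85 ≡ 7225 ≡ 16 (mod 89)
Verification: 22 × 16 = 352 = 3 × 89 + 85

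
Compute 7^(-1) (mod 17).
7^(-1) ≡ 5 (mod 17). Verification: 7 × 5 = 35 ≡ 1 (mod 17)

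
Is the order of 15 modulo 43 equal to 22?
No, the actual order is 21, not 22.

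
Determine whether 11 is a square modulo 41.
By Euler's criterion: 11^{20} ≡ 40 (mod 41). Since this equals -1 (≡ 40), 11 is not a QR.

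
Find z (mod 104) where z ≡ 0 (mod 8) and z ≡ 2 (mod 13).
M = 8 × 13 = 104. M₁ = 13, y₁ ≡ 5 (mod 8). M₂ = 8, y₂ ≡ 5 (mod 13). z = 0×13×5 + 2×8×5 ≡ 80 (mod 104)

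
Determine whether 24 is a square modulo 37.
By Euler's criterion: 24^{18} ≡ 36 (mod 37). Since this equals -1 (≡ 36), 24 is not a QR.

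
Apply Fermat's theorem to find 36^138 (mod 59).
By Fermat: 36^{58} ≡ 1 (mod 59). 138 = 2×58 + 22. So 36^{138} ≡ 36^{22} ≡ 17 (mod 59)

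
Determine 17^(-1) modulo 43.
17^(-1) ≡ 38 (mod 43). Verification: 17 × 38 = 646 ≡ 1 (mod 43)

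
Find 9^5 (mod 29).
5 = 4 + 1 (binary 101). Repeated squaring mod 29: 9^1 ≡ 9; 9^2 ≡ 9² = 81 ≡ 23; 9^4 ≡ 23² = 529 ≡ 7. Multiply: 9^5 = 9^4 × 9^1 ≡ 7 × 9 (mod 29): 7 × 9 = 63 ≡ 5. So 9^5 ≡ 5 (mod 29).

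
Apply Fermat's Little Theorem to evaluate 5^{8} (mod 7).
4

By Fermat's Little Theorem, a^(p-1) ≡ 1 (mod p) for prime p and gcd(a, p) = 1
Here p = 7, so 5^6 ≡ 1 (mod 7)
We can reduce the exponent: 8 mod 6 = 2
So 5^8 ≡ 5^2 (mod 7)
Computing: 5^2 mod 7 = 4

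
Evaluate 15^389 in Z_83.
Using Fermat: 15^{82} ≡ 1 (mod 83). 389 ≡ 61 (mod 82). So 15^{389} ≡ 15^{61} ≡ 54 (mod 83)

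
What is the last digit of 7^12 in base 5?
Using Fermat: 7^{4} ≡ 1 (mod 5). 12 ≡ 0 (mod 4). So 7^{12} ≡ 7^{0} ≡ 1 (mod 5)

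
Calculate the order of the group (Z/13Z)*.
12

Prime factorization: 13 = 13
Using the formula φ(n) = n × Π(1 - 1/p) for each prime factor p:
φ(13) = 13 × (1 - 1/13)
φ(13) = 12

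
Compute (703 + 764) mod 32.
27

(703 + 764) = 1467
1467 mod 32 = 27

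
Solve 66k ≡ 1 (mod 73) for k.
52

Using Extended Euclidean Algorithm:
gcd(66, 73) = 1
Bezout coefficients: 66 × -21 + 73 × 19 = 1
So 66 × -21 ≡ 1 (mod 73)
The inverse is -21 mod 73 = 52
Verification: 66 × 52 = 3432 = 47 × 73 + 1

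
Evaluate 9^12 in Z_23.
Using repeated squaring. 12 = 8 + 4 (binary 1100). Repeated squaring mod 23: 9^1 ≡ 9; 9^2 ≡ 9² = 81 ≡ 12; 9^4 ≡ 12² = 144 ≡ 6; 9^8 ≡ 6² = 36 ≡ 13. Multiply: 9^12 = 9^8 × 9^4 ≡ 13 × 6 (mod 23): 13 × 6 = 78 ≡ 9. So 9^12 ≡ 9 (mod 23).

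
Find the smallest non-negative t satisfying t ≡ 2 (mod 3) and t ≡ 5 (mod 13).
M = 3 × 13 = 39. M₁ = 13, y₁ ≡ 1 (mod 3). M₂ = 3, y₂ ≡ 9 (mod 13). t = 2×13×1 + 5×3×9 ≡ 5 (mod 39)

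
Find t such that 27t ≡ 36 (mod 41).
15

Since gcd(27, 41) = 1 divides 36, a solution exists.
Multiply both sides by the inverse of 27 mod 41:
  27^(-1) mod 41 = 38
  x ≡ 38 × 36 ≡ 1368 ≡ 15 (mod 41)
Verification: 27 × 15 = 405 = 9 × 41 + 36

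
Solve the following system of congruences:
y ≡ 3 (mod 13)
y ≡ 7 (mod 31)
224

Using the Chinese Remainder Theorem:
M = product of moduli = 403
For equation 1: M_1 = 31, 31 ≡ 5 (mod 13), inverse of 31 mod 13 is 8 (check: 5 × 8 = 40 ≡ 1 (mod 13))
For equation 2: M_2 = 13, 13 ≡ 13 (mod 31), inverse of 13 mod 31 is 12 (check: 13 × 12 = 156 ≡ 1 (mod 31))
Combine: y ≡ Σ r_i×M_i×(M_i⁻¹ mod m_i) = 3×31×8 + 7×13×12 = 744 + 1092 = 1836
1836 mod 403 = 224
y ≡ 224 (mod 403)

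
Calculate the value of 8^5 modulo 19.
5 = 4 + 1 (binary 101). Repeated squaring mod 19: 8^1 ≡ 8; 8^2 ≡ 8² = 64 ≡ 7; 8^4 ≡ 7² = 49 ≡ 11. Multiply: 8^5 = 8^4 × 8^1 ≡ 11 × 8 (mod 19): 11 × 8 = 88 ≡ 12. So 8^5 ≡ 12 (mod 19).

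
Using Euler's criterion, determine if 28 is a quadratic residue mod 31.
By Euler's criterion: 28^{15} ≡ 1 (mod 31). Since this equals 1, 28 is a QR.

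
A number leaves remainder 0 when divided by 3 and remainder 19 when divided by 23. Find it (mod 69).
M = 3 × 23 = 69. M₁ = 23, y₁ ≡ 2 (mod 3). M₂ = 3, y₂ ≡ 8 (mod 23). x = 0×23×2 + 19×3×8 ≡ 42 (mod 69)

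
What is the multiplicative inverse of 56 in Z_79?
24

Using Extended Euclidean Algorithm:
gcd(56, 79) = 1
Bezout coefficients: 56 × 24 + 79 × -17 = 1
So 56 × 24 ≡ 1 (mod 79)
The inverse is 24 mod 79 = 24
Verification: 56 × 24 = 1344 = 17 × 79 + 1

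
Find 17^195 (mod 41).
Using Fermat: 17^{40} ≡ 1 (mod 41). 195 ≡ 35 (mod 40). So 17^{195} ≡ 17^{35} ≡ 38 (mod 41)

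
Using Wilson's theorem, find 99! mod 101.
(100)! = (99)! × (100) ≡ -1 (mod 101). So (99)! ≡ -1 × (100)^(-1) ≡ (-1)×(-1) = 1 (mod 101)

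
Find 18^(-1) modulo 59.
23

Using Extended Euclidean Algorithm:
gcd(18, 59) = 1
Bezout coefficients: 18 × 23 + 59 × -7 = 1
So 18 × 23 ≡ 1 (mod 59)
The inverse is 23 mod 59 = 23
Verification: 18 × 23 = 414 = 7 × 59 + 1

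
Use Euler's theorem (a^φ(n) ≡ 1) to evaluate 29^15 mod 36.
By Euler: 29^{12} ≡ 1 (mod 36) since gcd(29, 36) = 1. 15 = 1×12 + 3. So 29^{15} ≡ 29^{3} ≡ 17 (mod 36)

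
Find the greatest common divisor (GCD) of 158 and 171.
1

Using the Euclidean algorithm:
158 = 0 × 171 + 158
171 = 1 × 158 + 13
158 = 12 × 13 + 2
13 = 6 × 2 + 1
2 = 2 × 1 + 0

GCD(158, 171) = 1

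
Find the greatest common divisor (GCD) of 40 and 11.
1

Using the Euclidean algorithm:
40 = 3 × 11 + 7
11 = 1 × 7 + 4
7 = 1 × 4 + 3
4 = 1 × 3 + 1
3 = 3 × 1 + 0

GCD(40, 11) = 1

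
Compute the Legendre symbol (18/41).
(18/41) = 18^{20} mod 41 = 1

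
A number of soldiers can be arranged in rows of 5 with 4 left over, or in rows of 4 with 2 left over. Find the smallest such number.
M = 5 × 4 = 20. M₁ = 4, y₁ ≡ 4 (mod 5). M₂ = 5, y₂ ≡ 1 (mod 4). z = 4×4×4 + 2×5×1 ≡ 14 (mod 20). The smallest positive such number is 14.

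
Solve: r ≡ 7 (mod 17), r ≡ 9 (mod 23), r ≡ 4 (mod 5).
M = 17 × 23 × 5 = 1955. M₁ = 115, y₁ ≡ 4 (mod 17). M₂ = 85, y₂ ≡ 13 (mod 23). M₃ = 391, y₃ ≡ 1 (mod 5). r = 7×115×4 + 9×85×13 + 4×391×1 ≡ 1044 (mod 1955)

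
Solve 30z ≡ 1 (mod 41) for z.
30^(-1) ≡ 26 (mod 41). Verification: 30 × 26 = 780 ≡ 1 (mod 41)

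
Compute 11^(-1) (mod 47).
11^(-1) ≡ 30 (mod 47). Verification: 11 × 30 = 330 ≡ 1 (mod 47)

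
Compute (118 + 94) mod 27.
23

(118 + 94) = 212
212 mod 27 = 23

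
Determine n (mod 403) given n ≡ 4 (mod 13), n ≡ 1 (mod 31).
342

Using the Chinese Remainder Theorem:
M = product of moduli = 403
For equation 1: M_1 = 31, 31 ≡ 5 (mod 13), inverse of 31 mod 13 is 8 (check: 5 × 8 = 40 ≡ 1 (mod 13))
For equation 2: M_2 = 13, 13 ≡ 13 (mod 31), inverse of 13 mod 31 is 12 (check: 13 × 12 = 156 ≡ 1 (mod 31))
Combine: n ≡ Σ r_i×M_i×(M_i⁻¹ mod m_i) = 4×31×8 + 1×13×12 = 992 + 156 = 1148
1148 mod 403 = 342
n ≡ 342 (mod 403)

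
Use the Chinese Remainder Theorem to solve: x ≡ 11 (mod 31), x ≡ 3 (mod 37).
817

Using the Chinese Remainder Theorem:
M = product of moduli = 1147
For equation 1: M_1 = 37, 37 ≡ 6 (mod 31), inverse of 37 mod 31 is 26 (check: 6 × 26 = 156 ≡ 1 (mod 31))
For equation 2: M_2 = 31, 31 ≡ 31 (mod 37), inverse of 31 mod 37 is 6 (check: 31 × 6 = 186 ≡ 1 (mod 37))
Combine: x ≡ Σ r_i×M_i×(M_i⁻¹ mod m_i) = 11×37×26 + 3×31×6 = 10582 + 558 = 11140
11140 mod 1147 = 817
x ≡ 817 (mod 1147)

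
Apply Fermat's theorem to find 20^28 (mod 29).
By Fermat's Little Theorem, 20^{28} ≡ 1 (mod 29) since 29 is prime and gcd(20, 29) = 1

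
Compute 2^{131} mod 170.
8

Using successive squaring:
Binary expansion of 131: 10000011
Powers of 2 mod 170 (each is the square of the previous):
  2^1 ≡ 2 (mod 170)
  2^2 ≡ 2² = 4 ≡ 4 (mod 170)
  2^4 ≡ 4² = 16 ≡ 16 (mod 170)
  2^8 ≡ 16² = 256 ≡ 86 (mod 170)
  2^16 ≡ 86² = 7396 ≡ 86 (mod 170)
  2^32 ≡ 86² = 7396 ≡ 86 (mod 170)
  2^64 ≡ 86² = 7396 ≡ 86 (mod 170)
  2^128 ≡ 86² = 7396 ≡ 86 (mod 170)
131 = 128 + 2 + 1, so 2^131 = 2^128 × 2^2 × 2^1 ≡ 86 × 4 × 2 (mod 170)
Multiplying step by step:
  86 × 4 = 344 ≡ 4 (mod 170)
  4 × 2 = 8 ≡ 8 (mod 170)
Result: 2^131 ≡ 8 (mod 170)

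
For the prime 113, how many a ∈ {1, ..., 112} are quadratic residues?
For prime 113, there are (p-1)/2 = (113-1)/2 = 56 quadratic residues (excluding 0).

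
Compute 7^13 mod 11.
Using Fermat: 7^{10} ≡ 1 (mod 11). 13 ≡ 3 (mod 10). So 7^{13} ≡ 7^{3} ≡ 2 (mod 11)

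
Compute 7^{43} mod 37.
34

Using successive squaring:
Binary expansion of 43: 101011
Powers of 7 mod 37 (each is the square of the previous):
  7^1 ≡ 7 (mod 37)
  7^2 ≡ 7² = 49 ≡ 12 (mod 37)
  7^4 ≡ 12² = 144 ≡ 33 (mod 37)
  7^8 ≡ 33² = 1089 ≡ 16 (mod 37)
  7^16 ≡ 16² = 256 ≡ 34 (mod 37)
  7^32 ≡ 34² = 1156 ≡ 9 (mod 37)
43 = 32 + 8 + 2 + 1, so 7^43 = 7^32 × 7^8 × 7^2 × 7^1 ≡ 9 × 16 × 12 × 7 (mod 37)
Multiplying step by step:
  9 × 16 = 144 ≡ 33 (mod 37)
  33 × 12 = 396 ≡ 26 (mod 37)
  26 × 7 = 182 ≡ 34 (mod 37)
Result: 7^43 ≡ 34 (mod 37)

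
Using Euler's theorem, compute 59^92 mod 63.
By Euler: 59^{36} ≡ 1 (mod 63) since gcd(59, 63) = 1. 92 = 2×36 + 20. So 59^{92} ≡ 59^{20} ≡ 16 (mod 63)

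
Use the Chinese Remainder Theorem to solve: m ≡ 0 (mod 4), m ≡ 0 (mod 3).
M = 4 × 3 = 12. M₁ = 3, y₁ ≡ 3 (mod 4). M₂ = 4, y₂ ≡ 1 (mod 3). m = 0×3×3 + 0×4×1 ≡ 0 (mod 12)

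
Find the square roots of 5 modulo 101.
The square roots of 5 mod 101 are 56 and 45. Verify: 56² = 3136 ≡ 5 (mod 101)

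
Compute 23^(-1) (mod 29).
24

Using Extended Euclidean Algorithm:
gcd(23, 29) = 1
Bezout coefficients: 23 × -5 + 29 × 4 = 1
So 23 × -5 ≡ 1 (mod 29)
The inverse is -5 mod 29 = 24
Verification: 23 × 24 = 552 = 19 × 29 + 1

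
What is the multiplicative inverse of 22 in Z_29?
4

Using Extended Euclidean Algorithm:
gcd(22, 29) = 1
Bezout coefficients: 22 × 4 + 29 × -3 = 1
So 22 × 4 ≡ 1 (mod 29)
The inverse is 4 mod 29 = 4
Verification: 22 × 4 = 88 = 3 × 29 + 1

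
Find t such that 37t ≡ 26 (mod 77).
34

Since gcd(37, 77) = 1 divides 26, a solution exists.
Multiply both sides by the inverse of 37 mod 77:
  37^(-1) mod 77 = 25
  x ≡ 25 × 26 ≡ 650 ≡ 34 (mod 77)
Verification: 37 × 34 = 1258 = 16 × 77 + 26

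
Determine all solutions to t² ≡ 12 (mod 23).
The square roots of 12 mod 23 are 9 and 14. Verify: 9² = 81 ≡ 12 (mod 23)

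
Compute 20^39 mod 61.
Using repeated squaring. 39 = 32 + 4 + 2 + 1 (binary 100111). Repeated squaring mod 61: 20^1 ≡ 20; 20^2 ≡ 20² = 400 ≡ 34; 20^4 ≡ 34² = 1156 ≡ 58; 20^8 ≡ 58² = 3364 ≡ 9; 20^16 ≡ 9² = 81 ≡ 20; 20^32 ≡ 20² = 400 ≡ 34. Multiply: 20^39 = 20^32 × 20^4 × 20^2 × 20^1 ≡ 34 × 58 × 34 × 20 (mod 61): 34 × 58 = 1972 ≡ 20; 20 × 34 = 680 ≡ 9; 9 × 20 = 180 ≡ 58. So 20^39 ≡ 58 (mod 61).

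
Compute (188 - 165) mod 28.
23

(188 - 165) = 23
23 mod 28 = 23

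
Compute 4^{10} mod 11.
1

Using successive squaring:
Binary expansion of 10: 1010
Powers of 4 mod 11 (each is the square of the previous):
  4^1 ≡ 4 (mod 11)
  4^2 ≡ 4² = 16 ≡ 5 (mod 11)
  4^4 ≡ 5² = 25 ≡ 3 (mod 11)
  4^8 ≡ 3² = 9 ≡ 9 (mod 11)
10 = 8 + 2, so 4^10 = 4^8 × 4^2 ≡ 9 × 5 (mod 11)
Multiplying step by step:
  9 × 5 = 45 ≡ 1 (mod 11)
Result: 4^10 ≡ 1 (mod 11)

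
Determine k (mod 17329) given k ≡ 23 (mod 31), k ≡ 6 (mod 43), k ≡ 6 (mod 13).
9509

Using the Chinese Remainder Theorem:
M = product of moduli = 17329
For equation 1: M_1 = 559, 559 ≡ 1 (mod 31), inverse of 559 mod 31 is 1 (check: 1 × 1 = 1 ≡ 1 (mod 31))
For equation 2: M_2 = 403, 403 ≡ 16 (mod 43), inverse of 403 mod 43 is 35 (check: 16 × 35 = 560 ≡ 1 (mod 43))
For equation 3: M_3 = 1333, 1333 ≡ 7 (mod 13), inverse of 1333 mod 13 is 2 (check: 7 × 2 = 14 ≡ 1 (mod 13))
Combine: k ≡ Σ r_i×M_i×(M_i⁻¹ mod m_i) = 23×559×1 + 6×403×35 + 6×1333×2 = 12857 + 84630 + 15996 = 113483
113483 mod 17329 = 9509
k ≡ 9509 (mod 17329)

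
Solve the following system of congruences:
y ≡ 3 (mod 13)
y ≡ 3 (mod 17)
3

Using the Chinese Remainder Theorem:
M = product of moduli = 221
For equation 1: M_1 = 17, 17 ≡ 4 (mod 13), inverse of 17 mod 13 is 10 (check: 4 × 10 = 40 ≡ 1 (mod 13))
For equation 2: M_2 = 13, 13 ≡ 13 (mod 17), inverse of 13 mod 17 is 4 (check: 13 × 4 = 52 ≡ 1 (mod 17))
Combine: y ≡ Σ r_i×M_i×(M_i⁻¹ mod m_i) = 3×17×10 + 3×13×4 = 510 + 156 = 666
666 mod 221 = 3
y ≡ 3 (mod 221)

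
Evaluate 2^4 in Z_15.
4 = 4 (binary 100). Repeated squaring mod 15: 2^1 ≡ 2; 2^2 ≡ 2² = 4 ≡ 4; 2^4 ≡ 4² = 16 ≡ 1. So 2^4 ≡ 1 (mod 15).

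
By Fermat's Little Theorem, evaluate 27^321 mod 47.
By Fermat: 27^{46} ≡ 1 (mod 47). 321 = 6×46 + 45. So 27^{321} ≡ 27^{45} ≡ 7 (mod 47)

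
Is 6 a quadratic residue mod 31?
By Euler's criterion: 6^{15} ≡ 30 (mod 31). Since this equals -1 (≡ 30), 6 is not a QR.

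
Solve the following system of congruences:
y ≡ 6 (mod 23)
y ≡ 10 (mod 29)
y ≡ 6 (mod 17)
8217

Using the Chinese Remainder Theorem:
M = product of moduli = 11339
For equation 1: M_1 = 493, 493 ≡ 10 (mod 23), inverse of 493 mod 23 is 7 (check: 10 × 7 = 70 ≡ 1 (mod 23))
For equation 2: M_2 = 391, 391 ≡ 14 (mod 29), inverse of 391 mod 29 is 27 (check: 14 × 27 = 378 ≡ 1 (mod 29))
For equation 3: M_3 = 667, 667 ≡ 4 (mod 17), inverse of 667 mod 17 is 13 (check: 4 × 13 = 52 ≡ 1 (mod 17))
Combine: y ≡ Σ r_i×M_i×(M_i⁻¹ mod m_i) = 6×493×7 + 10×391×27 + 6×667×13 = 20706 + 105570 + 52026 = 178302
178302 mod 11339 = 8217
y ≡ 8217 (mod 11339)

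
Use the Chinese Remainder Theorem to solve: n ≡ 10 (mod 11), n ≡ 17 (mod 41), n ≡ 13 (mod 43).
12440

Using the Chinese Remainder Theorem:
M = product of moduli = 19393
For equation 1: M_1 = 1763, 1763 ≡ 3 (mod 11), inverse of 1763 mod 11 is 4 (check: 3 × 4 = 12 ≡ 1 (mod 11))
For equation 2: M_2 = 473, 473 ≡ 22 (mod 41), inverse of 473 mod 41 is 28 (check: 22 × 28 = 616 ≡ 1 (mod 41))
For equation 3: M_3 = 451, 451 ≡ 21 (mod 43), inverse of 451 mod 43 is 41 (check: 21 × 41 = 861 ≡ 1 (mod 43))
Combine: n ≡ Σ r_i×M_i×(M_i⁻¹ mod m_i) = 10×1763×4 + 17×473×28 + 13×451×41 = 70520 + 225148 + 240383 = 536051
536051 mod 19393 = 12440
n ≡ 12440 (mod 19393)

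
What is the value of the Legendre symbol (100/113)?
(100/113) = 100^{56} mod 113 = 1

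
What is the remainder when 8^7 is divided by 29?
7 = 4 + 2 + 1 (binary 111). Repeated squaring mod 29: 8^1 ≡ 8; 8^2 ≡ 8² = 64 ≡ 6; 8^4 ≡ 6² = 36 ≡ 7. Multiply: 8^7 = 8^4 × 8^2 × 8^1 ≡ 7 × 6 × 8 (mod 29): 7 × 6 = 42 ≡ 13; 13 × 8 = 104 ≡ 17. So 8^7 ≡ 17 (mod 29).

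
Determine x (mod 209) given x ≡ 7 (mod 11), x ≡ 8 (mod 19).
84

Using the Chinese Remainder Theorem:
M = product of moduli = 209
For equation 1: M_1 = 19, 19 ≡ 8 (mod 11), inverse of 19 mod 11 is 7 (check: 8 × 7 = 56 ≡ 1 (mod 11))
For equation 2: M_2 = 11, 11 ≡ 11 (mod 19), inverse of 11 mod 19 is 7 (check: 11 × 7 = 77 ≡ 1 (mod 19))
Combine: x ≡ Σ r_i×M_i×(M_i⁻¹ mod m_i) = 7×19×7 + 8×11×7 = 931 + 616 = 1547
1547 mod 209 = 84
x ≡ 84 (mod 209)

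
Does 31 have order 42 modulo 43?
p - 1 = 42 has prime divisors 2, 3, 7. Check 31^(42/q) mod 43 for each: 31^(42/2) = 31^21 ≡ 1, 31^(42/3) = 31^14 ≡ 36, 31^(42/7) = 31^6 ≡ 21 (mod 43). Since 31^21 ≡ 1 (mod 43), the order of 31 divides 21 (in fact the order is 21) ≠ 42, so it is not a primitive root.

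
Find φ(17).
16

Prime factorization: 17 = 17
Using the formula φ(n) = n × Π(1 - 1/p) for each prime factor p:
φ(17) = 17 × (1 - 1/17)
φ(17) = 16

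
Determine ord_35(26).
Powers of 26 mod 35: 26^1≡26, 26^2≡11, 26^3≡6, 26^4≡16, 26^5≡31, 26^6≡1. Order = 6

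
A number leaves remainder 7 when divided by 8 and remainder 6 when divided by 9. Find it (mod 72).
M = 8 × 9 = 72. M₁ = 9, y₁ ≡ 1 (mod 8). M₂ = 8, y₂ ≡ 8 (mod 9). t = 7×9×1 + 6×8×8 ≡ 15 (mod 72)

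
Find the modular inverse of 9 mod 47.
9^(-1) ≡ 21 (mod 47). Verification: 9 × 21 = 189 ≡ 1 (mod 47)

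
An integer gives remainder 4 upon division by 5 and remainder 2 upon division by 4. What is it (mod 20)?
M = 5 × 4 = 20. M₁ = 4, y₁ ≡ 4 (mod 5). M₂ = 5, y₂ ≡ 1 (mod 4). y = 4×4×4 + 2×5×1 ≡ 14 (mod 20). The smallest positive such number is 14.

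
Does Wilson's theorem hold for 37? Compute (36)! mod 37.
(36)! mod 37 = 36. Since this equals -1 (mod 37), Wilson confirms 37 is prime.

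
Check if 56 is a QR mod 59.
By Euler's criterion: 56^{29} ≡ 58 (mod 59). Since this equals -1 (≡ 58), 56 is not a QR.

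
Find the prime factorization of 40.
2^3 × 5

Divide by primes starting from smallest:
40 ÷ 2 = 20
20 ÷ 2 = 10
10 ÷ 2 = 5
5 ÷ 5 = 1

40 = 2^3 × 5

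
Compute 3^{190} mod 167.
38

Using successive squaring:
Binary expansion of 190: 10111110
Powers of 3 mod 167 (each is the square of the previous):
  3^1 ≡ 3 (mod 167)
  3^2 ≡ 3² = 9 ≡ 9 (mod 167)
  3^4 ≡ 9² = 81 ≡ 81 (mod 167)
  3^8 ≡ 81² = 6561 ≡ 48 (mod 167)
  3^16 ≡ 48² = 2304 ≡ 133 (mod 167)
  3^32 ≡ 133² = 17689 ≡ 154 (mod 167)
  3^64 ≡ 154² = 23716 ≡ 2 (mod 167)
  3^128 ≡ 2² = 4 ≡ 4 (mod 167)
190 = 128 + 32 + 16 + 8 + 4 + 2, so 3^190 = 3^128 × 3^32 × 3^16 × 3^8 × 3^4 × 3^2 ≡ 4 × 154 × 133 × 48 × 81 × 9 (mod 167)
Multiplying step by step:
  4 × 154 = 616 ≡ 115 (mod 167)
  115 × 133 = 15295 ≡ 98 (mod 167)
  98 × 48 = 4704 ≡ 28 (mod 167)
  28 × 81 = 2268 ≡ 97 (mod 167)
  97 × 9 = 873 ≡ 38 (mod 167)
Result: 3^190 ≡ 38 (mod 167)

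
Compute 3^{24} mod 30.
21

Using successive squaring:
Binary expansion of 24: 11000
Powers of 3 mod 30 (each is the square of the previous):
  3^1 ≡ 3 (mod 30)
  3^2 ≡ 3² = 9 ≡ 9 (mod 30)
  3^4 ≡ 9² = 81 ≡ 21 (mod 30)
  3^8 ≡ 21² = 441 ≡ 21 (mod 30)
  3^16 ≡ 21² = 441 ≡ 21 (mod 30)
24 = 16 + 8, so 3^24 = 3^16 × 3^8 ≡ 21 × 21 (mod 30)
Multiplying step by step:
  21 × 21 = 441 ≡ 21 (mod 30)
Result: 3^24 ≡ 21 (mod 30)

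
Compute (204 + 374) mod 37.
23

(204 + 374) = 578
578 mod 37 = 23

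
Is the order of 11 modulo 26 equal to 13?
No, the actual order is 12, not 13.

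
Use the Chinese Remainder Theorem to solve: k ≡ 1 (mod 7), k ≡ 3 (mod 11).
M = 7 × 11 = 77. M₁ = 11, y₁ ≡ 2 (mod 7). M₂ = 7, y₂ ≡ 8 (mod 11). k = 1×11×2 + 3×7×8 ≡ 36 (mod 77)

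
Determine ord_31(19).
Powers of 19 mod 31: 19^1≡19, 19^2≡20, 19^3≡8, 19^4≡28, 19^5≡5, 19^6≡2, 19^7≡7, 19^8≡9, 19^9≡16, 19^10≡25, 19^11≡10, 19^12≡4, 19^13≡14, 19^14≡18, 19^15≡1. Order = 15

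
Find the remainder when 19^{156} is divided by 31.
By Fermat: 19^{30} ≡ 1 (mod 31). 156 = 5×30 + 6. So 19^{156} ≡ 19^{6} ≡ 2 (mod 31)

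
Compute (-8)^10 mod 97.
(-8) ≡ 89 (mod 97). 10 = 8 + 2 (binary 1010). Repeated squaring mod 97: 89^1 ≡ 89; 89^2 ≡ 89² = 7921 ≡ 64; 89^4 ≡ 64² = 4096 ≡ 22; 89^8 ≡ 22² = 484 ≡ 96. Multiply: (-8)^10 ≡ 89^8 × 89^2 ≡ 96 × 64 (mod 97): 96 × 64 = 6144 ≡ 33. So (-8)^10 ≡ 33 (mod 97).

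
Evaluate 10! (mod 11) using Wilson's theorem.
By Wilson's theorem, (10)! ≡ -1 ≡ 10 (mod 11)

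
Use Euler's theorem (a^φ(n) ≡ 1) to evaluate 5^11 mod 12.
By Euler: 5^{4} ≡ 1 (mod 12) since gcd(5, 12) = 1. 11 = 2×4 + 3. So 5^{11} ≡ 5^{3} ≡ 5 (mod 12)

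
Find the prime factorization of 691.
691

Divide by primes starting from smallest:
691 ÷ 691 = 1

691 = 691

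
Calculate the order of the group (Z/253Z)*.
220

Prime factorization: 253 = 11 × 23
Using the formula φ(n) = n × Π(1 - 1/p) for each prime factor p:
φ(253) = 253 × (1 - 1/11) × (1 - 1/23)
φ(253) = 220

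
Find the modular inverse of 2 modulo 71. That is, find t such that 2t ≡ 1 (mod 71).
36

Using Extended Euclidean Algorithm:
gcd(2, 71) = 1
Bezout coefficients: 2 × -35 + 71 × 1 = 1
So 2 × -35 ≡ 1 (mod 71)
The inverse is -35 mod 71 = 36
Verification: 2 × 36 = 72 = 1 × 71 + 1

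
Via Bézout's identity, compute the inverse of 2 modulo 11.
Extended GCD: 2(-5) + 11(1) = 1. So 2^(-1) ≡ 6 ≡ 6 (mod 11). Verify: 2 × 6 = 12 ≡ 1 (mod 11)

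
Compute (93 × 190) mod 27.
12

(93 × 190) = 17670
17670 mod 27 = 12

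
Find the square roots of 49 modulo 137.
The square roots of 49 mod 137 are 130 and 7. Verify: 130² = 16900 ≡ 49 (mod 137)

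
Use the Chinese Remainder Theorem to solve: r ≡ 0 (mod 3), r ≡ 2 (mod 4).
M = 3 × 4 = 12. M₁ = 4, y₁ ≡ 1 (mod 3). M₂ = 3, y₂ ≡ 3 (mod 4). r = 0×4×1 + 2×3×3 ≡ 6 (mod 12)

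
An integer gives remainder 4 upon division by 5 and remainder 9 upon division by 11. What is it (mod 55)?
M = 5 × 11 = 55. M₁ = 11, y₁ ≡ 1 (mod 5). M₂ = 5, y₂ ≡ 9 (mod 11). k = 4×11×1 + 9×5×9 ≡ 9 (mod 55). The smallest positive such number is 9.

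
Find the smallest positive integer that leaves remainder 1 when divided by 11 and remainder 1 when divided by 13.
M = 11 × 13 = 143. M₁ = 13, y₁ ≡ 6 (mod 11). M₂ = 11, y₂ ≡ 6 (mod 13). k = 1×13×6 + 1×11×6 ≡ 1 (mod 143). The smallest positive such number is 1.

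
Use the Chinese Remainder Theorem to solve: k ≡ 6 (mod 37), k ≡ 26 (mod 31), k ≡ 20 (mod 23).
894

Using the Chinese Remainder Theorem:
M = product of moduli = 26381
For equation 1: M_1 = 713, 713 ≡ 10 (mod 37), inverse of 713 mod 37 is 26 (check: 10 × 26 = 260 ≡ 1 (mod 37))
For equation 2: M_2 = 851, 851 ≡ 14 (mod 31), inverse of 851 mod 31 is 20 (check: 14 × 20 = 280 ≡ 1 (mod 31))
For equation 3: M_3 = 1147, 1147 ≡ 20 (mod 23), inverse of 1147 mod 23 is 15 (check: 20 × 15 = 300 ≡ 1 (mod 23))
Combine: k ≡ Σ r_i×M_i×(M_i⁻¹ mod m_i) = 6×713×26 + 26×851×20 + 20×1147×15 = 111228 + 442520 + 344100 = 897848
897848 mod 26381 = 894
k ≡ 894 (mod 26381)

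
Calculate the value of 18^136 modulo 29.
Using Fermat: 18^{28} ≡ 1 (mod 29). 136 ≡ 24 (mod 28). So 18^{136} ≡ 18^{24} ≡ 7 (mod 29)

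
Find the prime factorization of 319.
11 × 29

Divide by primes starting from smallest:
319 ÷ 11 = 29
29 ÷ 29 = 1

319 = 11 × 29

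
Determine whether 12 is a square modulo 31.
By Euler's criterion: 12^{15} ≡ 30 (mod 31). Since this equals -1 (≡ 30), 12 is not a QR.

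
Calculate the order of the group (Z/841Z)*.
812

Prime factorization: 841 = 29^2
Using the formula φ(n) = n × Π(1 - 1/p) for each prime factor p:
φ(841) = 841 × (1 - 1/29)
φ(841) = 812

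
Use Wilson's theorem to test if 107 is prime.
(106)! mod 107 = 106. Since 106 ≡ -1 (mod 107), 107 is prime.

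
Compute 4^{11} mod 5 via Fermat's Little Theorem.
4

By Fermat's Little Theorem, a^(p-1) ≡ 1 (mod p) for prime p and gcd(a, p) = 1
Here p = 5, so 4^4 ≡ 1 (mod 5)
We can reduce the exponent: 11 mod 4 = 3
So 4^11 ≡ 4^3 (mod 5)
Computing: 4^3 mod 5 = 4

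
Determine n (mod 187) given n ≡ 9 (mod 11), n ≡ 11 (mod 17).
130

Using the Chinese Remainder Theorem:
M = product of moduli = 187
For equation 1: M_1 = 17, 17 ≡ 6 (mod 11), inverse of 17 mod 11 is 2 (check: 6 × 2 = 12 ≡ 1 (mod 11))
For equation 2: M_2 = 11, 11 ≡ 11 (mod 17), inverse of 11 mod 17 is 14 (check: 11 × 14 = 154 ≡ 1 (mod 17))
Combine: n ≡ Σ r_i×M_i×(M_i⁻¹ mod m_i) = 9×17×2 + 11×11×14 = 306 + 1694 = 2000
2000 mod 187 = 130
n ≡ 130 (mod 187)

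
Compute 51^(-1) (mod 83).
70

Using Extended Euclidean Algorithm:
gcd(51, 83) = 1
Bezout coefficients: 51 × -13 + 83 × 8 = 1
So 51 × -13 ≡ 1 (mod 83)
The inverse is -13 mod 83 = 70
Verification: 51 × 70 = 3570 = 43 × 83 + 1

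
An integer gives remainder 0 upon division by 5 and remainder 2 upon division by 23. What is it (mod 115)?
M = 5 × 23 = 115. M₁ = 23, y₁ ≡ 2 (mod 5). M₂ = 5, y₂ ≡ 14 (mod 23). x = 0×23×2 + 2×5×14 ≡ 25 (mod 115). The smallest positive such number is 25.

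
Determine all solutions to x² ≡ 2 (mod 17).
The square roots of 2 mod 17 are 6 and 11. Verify: 6² = 36 ≡ 2 (mod 17)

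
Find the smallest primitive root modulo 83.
2

A primitive root g modulo p has order p-1 = 82
Prime divisors of 82: [2, 41]
g is a primitive root iff g^(82/q) ≢ 1 (mod 83) for each prime divisor q
Testing small values:
  g = 2: 2^41 ≡ 82, 2^2 ≡ 4 (mod 83) → none is 1, primitive root!
The smallest primitive root is 2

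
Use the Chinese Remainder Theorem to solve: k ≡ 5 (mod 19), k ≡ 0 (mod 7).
119

Using the Chinese Remainder Theorem:
M = product of moduli = 133
For equation 1: M_1 = 7, 7 ≡ 7 (mod 19), inverse of 7 mod 19 is 11 (check: 7 × 11 = 77 ≡ 1 (mod 19))
For equation 2: M_2 = 19, 19 ≡ 5 (mod 7), inverse of 19 mod 7 is 3 (check: 5 × 3 = 15 ≡ 1 (mod 7))
Combine: k ≡ Σ r_i×M_i×(M_i⁻¹ mod m_i) = 5×7×11 + 0×19×3 = 385 + 0 = 385
385 mod 133 = 119
k ≡ 119 (mod 133)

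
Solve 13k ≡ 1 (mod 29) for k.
9

Using Extended Euclidean Algorithm:
gcd(13, 29) = 1
Bezout coefficients: 13 × 9 + 29 × -4 = 1
So 13 × 9 ≡ 1 (mod 29)
The inverse is 9 mod 29 = 9
Verification: 13 × 9 = 117 = 4 × 29 + 1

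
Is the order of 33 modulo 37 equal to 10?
No, the actual order is 9, not 10.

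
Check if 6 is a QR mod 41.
By Euler's criterion: 6^{20} ≡ 40 (mod 41). Since this equals -1 (≡ 40), 6 is not a QR.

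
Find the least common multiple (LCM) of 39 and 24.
312

First find GCD(39, 24) using the Euclidean algorithm:
39 = 1 × 24 + 15
24 = 1 × 15 + 9
15 = 1 × 9 + 6
9 = 1 × 6 + 3
6 = 2 × 3 + 0
GCD(39, 24) = 3

LCM formula: LCM(a, b) = (a × b) / GCD(a, b)
LCM(39, 24) = (39 × 24) / 3
LCM(39, 24) = 936 / 3
LCM(39, 24) = 312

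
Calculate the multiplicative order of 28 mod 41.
Powers of 28 mod 41: 28^1≡28, 28^2≡5, 28^3≡17, 28^4≡25, 28^5≡3, 28^6≡2, 28^7≡15, 28^8≡10, 28^9≡34, 28^10≡9, 28^11≡6, 28^12≡4, 28^13≡30, 28^14≡20, 28^15≡27, 28^16≡18, 28^17≡12, 28^18≡8, 28^19≡19, 28^20≡40, 28^21≡13, 28^22≡36, 28^23≡24, 28^24≡16, 28^25≡38, 28^26≡39, 28^27≡26, 28^28≡31, 28^29≡7, 28^30≡32, 28^31≡35, 28^32≡37, 28^33≡11, 28^34≡21, 28^35≡14, 28^36≡23, 28^37≡29, 28^38≡33, 28^39≡22, 28^40≡1. Order = 40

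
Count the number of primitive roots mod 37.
Number of primitive roots mod 37 = φ(36) = 12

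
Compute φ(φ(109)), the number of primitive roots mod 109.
Number of primitive roots mod 109 = φ(108) = 36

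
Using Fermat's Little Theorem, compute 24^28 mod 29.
By Fermat's Little Theorem, 24^{28} ≡ 1 (mod 29) since 29 is prime and gcd(24, 29) = 1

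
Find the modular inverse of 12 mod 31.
12^(-1) ≡ 13 (mod 31). Verification: 12 × 13 = 156 ≡ 1 (mod 31)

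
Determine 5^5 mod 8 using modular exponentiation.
5 = 4 + 1 (binary 101). Repeated squaring mod 8: 5^1 ≡ 5; 5^2 ≡ 5² = 25 ≡ 1; 5^4 ≡ 1² = 1 ≡ 1. Multiply: 5^5 = 5^4 × 5^1 ≡ 1 × 5 (mod 8): 1 × 5 = 5 ≡ 5. So 5^5 ≡ 5 (mod 8).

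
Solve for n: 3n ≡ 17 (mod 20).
19

Since gcd(3, 20) = 1 divides 17, a solution exists.
Multiply both sides by the inverse of 3 mod 20:
  3^(-1) mod 20 = 7
  x ≡ 7 × 17 ≡ 119 ≡ 19 (mod 20)
Verification: 3 × 19 = 57 = 2 × 20 + 17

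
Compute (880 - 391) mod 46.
29

(880 - 391) = 489
489 mod 46 = 29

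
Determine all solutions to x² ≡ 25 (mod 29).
The square roots of 25 mod 29 are 24 and 5. Verify: 24² = 576 ≡ 25 (mod 29)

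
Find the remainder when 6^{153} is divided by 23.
By Fermat: 6^{22} ≡ 1 (mod 23). 153 = 6×22 + 21. So 6^{153} ≡ 6^{21} ≡ 4 (mod 23)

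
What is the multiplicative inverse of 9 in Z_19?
9^(-1) ≡ 17 (mod 19). Verification: 9 × 17 = 153 ≡ 1 (mod 19)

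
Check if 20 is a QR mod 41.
By Euler's criterion: 20^{20} ≡ 1 (mod 41). Since this equals 1, 20 is a QR.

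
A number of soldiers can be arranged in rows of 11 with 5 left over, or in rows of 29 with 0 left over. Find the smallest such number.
M = 11 × 29 = 319. M₁ = 29, y₁ ≡ 8 (mod 11). M₂ = 11, y₂ ≡ 8 (mod 29). r = 5×29×8 + 0×11×8 ≡ 203 (mod 319). The smallest positive such number is 203.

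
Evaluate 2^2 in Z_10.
2 = 2 (binary 10). Repeated squaring mod 10: 2^1 ≡ 2; 2^2 ≡ 2² = 4 ≡ 4. So 2^2 ≡ 4 (mod 10).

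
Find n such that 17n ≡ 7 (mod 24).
23

Since gcd(17, 24) = 1 divides 7, a solution exists.
Multiply both sides by the inverse of 17 mod 24:
  17^(-1) mod 24 = 17
  x ≡ 17 × 7 ≡ 119 ≡ 23 (mod 24)
Verification: 17 × 23 = 391 = 16 × 24 + 7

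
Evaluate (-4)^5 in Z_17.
(-4) ≡ 13 (mod 17). 5 = 4 + 1 (binary 101). Repeated squaring mod 17: 13^1 ≡ 13; 13^2 ≡ 13² = 169 ≡ 16; 13^4 ≡ 16² = 256 ≡ 1. Multiply: (-4)^5 ≡ 13^4 × 13^1 ≡ 1 × 13 (mod 17): 1 × 13 = 13 ≡ 13. So (-4)^5 ≡ 13 (mod 17).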